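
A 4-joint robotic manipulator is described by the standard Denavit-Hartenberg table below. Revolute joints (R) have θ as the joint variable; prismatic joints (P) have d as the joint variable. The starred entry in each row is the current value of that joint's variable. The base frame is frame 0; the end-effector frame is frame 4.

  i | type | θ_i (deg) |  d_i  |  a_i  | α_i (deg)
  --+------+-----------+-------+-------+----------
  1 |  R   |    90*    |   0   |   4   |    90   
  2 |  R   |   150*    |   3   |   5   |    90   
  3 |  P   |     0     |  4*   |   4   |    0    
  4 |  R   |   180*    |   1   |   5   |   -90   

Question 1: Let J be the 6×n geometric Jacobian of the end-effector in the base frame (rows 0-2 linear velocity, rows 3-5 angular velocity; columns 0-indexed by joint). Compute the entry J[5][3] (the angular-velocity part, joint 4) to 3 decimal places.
0.866

axis z_3 = (0.0000,0.5000,0.8660); lever o_n−o_3 = (0.0000,4.8301,-1.6340)
cross product → J_v[:, 3] = (-5.0000,0.0000,-0.0000)
J_ω[:, 3] = z_3
entry J[5][3] = 0.8660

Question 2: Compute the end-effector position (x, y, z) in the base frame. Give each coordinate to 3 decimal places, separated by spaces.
3.000 3.036 6.330

after link 1: o_1 = (0.0000, 4.0000, 0.0000)
after link 2: o_2 = (3.0000, -0.3301, 2.5000)
after link 3: o_3 = (3.0000, -1.7942, 7.9641)
after link 4: o_4 = (3.0000, 3.0359, 6.3301)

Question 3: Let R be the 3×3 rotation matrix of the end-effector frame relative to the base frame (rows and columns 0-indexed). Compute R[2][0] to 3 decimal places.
End-effector x-axis (col 0 of R) = (0.0000,0.8660,-0.5000)
R[2][0] = -0.5000

-0.500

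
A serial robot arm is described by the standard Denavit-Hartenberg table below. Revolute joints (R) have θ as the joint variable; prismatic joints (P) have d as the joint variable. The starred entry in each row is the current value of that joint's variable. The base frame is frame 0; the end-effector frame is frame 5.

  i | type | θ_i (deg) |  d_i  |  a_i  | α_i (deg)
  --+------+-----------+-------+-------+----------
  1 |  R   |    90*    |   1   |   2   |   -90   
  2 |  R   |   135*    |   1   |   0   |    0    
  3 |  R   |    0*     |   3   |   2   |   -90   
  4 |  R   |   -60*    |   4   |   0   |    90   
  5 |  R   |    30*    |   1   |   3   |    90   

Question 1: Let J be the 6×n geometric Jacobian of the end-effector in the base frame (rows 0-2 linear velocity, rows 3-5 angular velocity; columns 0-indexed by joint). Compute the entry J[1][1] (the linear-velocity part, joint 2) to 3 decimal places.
axis z_1 = (-1.0000,0.0000,0.0000); lever o_n−o_1 = (-6.7500,-5.6095,2.1687)
cross product → J_v[:, 1] = (0.0000,2.1687,5.6095)
J_ω[:, 1] = z_1
entry J[1][1] = 2.1687

2.169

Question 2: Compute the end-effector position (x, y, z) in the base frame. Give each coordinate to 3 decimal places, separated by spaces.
after link 1: o_1 = (0.0000, 2.0000, 1.0000)
after link 2: o_2 = (-1.0000, 2.0000, 1.0000)
after link 3: o_3 = (-4.0000, 0.5858, -0.4142)
after link 4: o_4 = (-4.0000, -2.2426, 2.4142)
after link 5: o_5 = (-6.7500, -3.6095, 3.1687)

-6.750 -3.609 3.169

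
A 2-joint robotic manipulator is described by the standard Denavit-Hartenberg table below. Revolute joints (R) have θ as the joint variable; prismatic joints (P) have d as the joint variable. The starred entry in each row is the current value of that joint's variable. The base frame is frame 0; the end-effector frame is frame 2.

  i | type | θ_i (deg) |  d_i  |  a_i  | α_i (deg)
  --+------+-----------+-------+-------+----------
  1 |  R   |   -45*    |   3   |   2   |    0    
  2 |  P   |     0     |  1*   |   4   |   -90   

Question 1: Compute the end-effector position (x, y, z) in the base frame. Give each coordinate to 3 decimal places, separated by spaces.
after link 1: o_1 = (1.4142, -1.4142, 3.0000)
after link 2: o_2 = (4.2426, -4.2426, 4.0000)

4.243 -4.243 4.000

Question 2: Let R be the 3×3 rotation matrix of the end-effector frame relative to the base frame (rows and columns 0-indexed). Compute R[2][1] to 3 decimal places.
End-effector y-axis (col 1 of R) = (0.0000,0.0000,-1.0000)
R[2][1] = -1.0000

-1.000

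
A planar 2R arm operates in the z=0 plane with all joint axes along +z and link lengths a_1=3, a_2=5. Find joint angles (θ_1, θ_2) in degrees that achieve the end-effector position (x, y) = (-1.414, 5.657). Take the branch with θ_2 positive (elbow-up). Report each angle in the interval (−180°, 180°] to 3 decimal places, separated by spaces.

cos θ_2 = (34.0010−3²−5²)/(2·3·5) = 0.0000; θ_2 = 89.9980° (elbow-up)
β = atan2(5.6570,-1.4140) = 104.0339°; ψ = atan2(5.0000,3.0002) = 59.0348°
θ_1 = β − ψ = 44.9991°

44.999 89.998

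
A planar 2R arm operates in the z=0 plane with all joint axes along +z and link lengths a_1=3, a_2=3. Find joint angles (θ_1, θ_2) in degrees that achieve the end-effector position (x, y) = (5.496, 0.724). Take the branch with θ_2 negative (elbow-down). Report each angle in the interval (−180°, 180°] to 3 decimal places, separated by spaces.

cos θ_2 = (30.7302−3²−3²)/(2·3·3) = 0.7072; θ_2 = -44.9898° (elbow-down)
β = atan2(0.7240,5.4960) = 7.5045°; ψ = atan2(-2.1209,5.1217) = -22.4949°
θ_1 = β − ψ = 29.9994°

29.999 -44.990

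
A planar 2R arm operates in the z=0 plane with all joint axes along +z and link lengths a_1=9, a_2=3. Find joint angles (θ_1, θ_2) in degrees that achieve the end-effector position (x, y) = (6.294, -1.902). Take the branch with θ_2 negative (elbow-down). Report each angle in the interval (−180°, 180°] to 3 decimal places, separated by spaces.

-3.629 -150.005

cos θ_2 = (43.2320−9²−3²)/(2·9·3) = -0.8661; θ_2 = -150.0055° (elbow-down)
β = atan2(-1.9020,6.2940) = -16.8144°; ψ = atan2(-1.4998,6.4018) = -13.1850°
θ_1 = β − ψ = -3.6295°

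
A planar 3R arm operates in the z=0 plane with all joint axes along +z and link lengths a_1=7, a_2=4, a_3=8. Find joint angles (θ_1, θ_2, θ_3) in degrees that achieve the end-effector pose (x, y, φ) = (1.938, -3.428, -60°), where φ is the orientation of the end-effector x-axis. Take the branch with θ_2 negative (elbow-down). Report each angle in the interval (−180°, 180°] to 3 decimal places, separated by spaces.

wrist centre = target − a_3·(cos φ, sin φ) = (-2.0620, 3.5002)
cos θ_2 = (16.5033−7²−4²)/(2·7·4) = -0.8660; θ_2 = -149.9986° (elbow-down)
β = atan2(3.5002,-2.0620) = 120.5027°; ψ = atan2(-2.0001,3.5359) = -29.4944°
θ_1 = β − ψ = 149.9971°
θ_3 = φ − θ_1 − θ_2 = -59.9985° (wrapped to (-180°,180°])

149.997 -149.999 -59.998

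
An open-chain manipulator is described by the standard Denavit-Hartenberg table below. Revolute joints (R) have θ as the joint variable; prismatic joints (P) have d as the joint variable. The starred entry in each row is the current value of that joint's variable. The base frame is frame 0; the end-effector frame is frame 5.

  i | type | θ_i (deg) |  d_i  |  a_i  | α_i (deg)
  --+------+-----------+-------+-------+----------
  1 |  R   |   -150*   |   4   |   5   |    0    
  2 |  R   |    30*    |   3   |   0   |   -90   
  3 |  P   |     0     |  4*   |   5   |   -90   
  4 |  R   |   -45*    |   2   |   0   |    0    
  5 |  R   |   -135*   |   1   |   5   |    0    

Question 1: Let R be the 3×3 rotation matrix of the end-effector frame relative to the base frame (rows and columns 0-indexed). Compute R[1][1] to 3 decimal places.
-0.500

End-effector y-axis (col 1 of R) = (0.8660,-0.5000,0.0000)
R[1][1] = -0.5000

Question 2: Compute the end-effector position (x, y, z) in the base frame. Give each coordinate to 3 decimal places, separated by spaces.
-0.866 -4.500 4.000

after link 1: o_1 = (-4.3301, -2.5000, 4.0000)
after link 2: o_2 = (-4.3301, -2.5000, 7.0000)
after link 3: o_3 = (-3.3660, -8.8301, 7.0000)
after link 4: o_4 = (-3.3660, -8.8301, 5.0000)
after link 5: o_5 = (-0.8660, -4.5000, 4.0000)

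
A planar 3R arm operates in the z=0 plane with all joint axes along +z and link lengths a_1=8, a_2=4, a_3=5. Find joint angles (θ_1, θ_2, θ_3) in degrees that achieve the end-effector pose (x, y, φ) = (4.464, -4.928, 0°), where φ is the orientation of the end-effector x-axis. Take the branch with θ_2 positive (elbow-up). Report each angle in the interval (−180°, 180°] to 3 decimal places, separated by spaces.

wrist centre = target − a_3·(cos φ, sin φ) = (-0.5360, -4.9280)
cos θ_2 = (24.5725−8²−4²)/(2·8·4) = -0.8661; θ_2 = 150.0034° (elbow-up)
β = atan2(-4.9280,-0.5360) = -96.2074°; ψ = atan2(1.9998,4.5358) = 23.7924°
θ_1 = β − ψ = -119.9998°
θ_3 = φ − θ_1 − θ_2 = -30.0036° (wrapped to (-180°,180°])

-120.000 150.003 -30.004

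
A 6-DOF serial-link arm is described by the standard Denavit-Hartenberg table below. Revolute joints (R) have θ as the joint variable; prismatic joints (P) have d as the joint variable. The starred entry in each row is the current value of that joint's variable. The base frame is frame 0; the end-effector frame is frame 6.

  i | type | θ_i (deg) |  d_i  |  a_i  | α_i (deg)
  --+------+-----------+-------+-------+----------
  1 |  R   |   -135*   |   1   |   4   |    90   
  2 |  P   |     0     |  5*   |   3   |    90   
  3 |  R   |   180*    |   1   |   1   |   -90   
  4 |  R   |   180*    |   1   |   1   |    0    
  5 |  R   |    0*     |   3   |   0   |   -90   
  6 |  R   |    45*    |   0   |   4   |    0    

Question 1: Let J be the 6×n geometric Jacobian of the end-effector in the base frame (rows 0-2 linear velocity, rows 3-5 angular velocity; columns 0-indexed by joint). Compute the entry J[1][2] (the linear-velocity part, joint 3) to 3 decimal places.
1.172

axis z_2 = (-0.0000,0.0000,-1.0000); lever o_n−o_2 = (-1.1716,-2.8284,-1.0000)
cross product → J_v[:, 2] = (-2.8284,1.1716,0.0000)
J_ω[:, 2] = z_2
entry J[1][2] = 1.1716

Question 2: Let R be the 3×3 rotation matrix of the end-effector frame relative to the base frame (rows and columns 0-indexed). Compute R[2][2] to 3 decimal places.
End-effector z-axis (col 2 of R) = (-0.0000,-0.0000,-1.0000)
R[2][2] = -1.0000

-1.000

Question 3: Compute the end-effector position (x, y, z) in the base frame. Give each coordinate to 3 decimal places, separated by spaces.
after link 1: o_1 = (-2.8284, -2.8284, 1.0000)
after link 2: o_2 = (-8.4853, -1.4142, 1.0000)
after link 3: o_3 = (-7.7782, -0.7071, 0.0000)
after link 4: o_4 = (-7.7782, -2.1213, 0.0000)
after link 5: o_5 = (-5.6569, -4.2426, -0.0000)
after link 6: o_6 = (-9.6569, -4.2426, 0.0000)

-9.657 -4.243 0.000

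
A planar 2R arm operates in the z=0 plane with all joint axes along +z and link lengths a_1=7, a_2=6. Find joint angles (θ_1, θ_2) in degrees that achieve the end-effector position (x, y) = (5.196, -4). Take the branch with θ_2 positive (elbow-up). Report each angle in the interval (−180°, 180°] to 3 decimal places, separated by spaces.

-90.001 120.001

cos θ_2 = (42.9984−7²−6²)/(2·7·6) = -0.5000; θ_2 = 120.0012° (elbow-up)
β = atan2(-4.0000,5.1960) = -37.5899°; ψ = atan2(5.1961,3.9999) = 52.4113°
θ_1 = β − ψ = -90.0012°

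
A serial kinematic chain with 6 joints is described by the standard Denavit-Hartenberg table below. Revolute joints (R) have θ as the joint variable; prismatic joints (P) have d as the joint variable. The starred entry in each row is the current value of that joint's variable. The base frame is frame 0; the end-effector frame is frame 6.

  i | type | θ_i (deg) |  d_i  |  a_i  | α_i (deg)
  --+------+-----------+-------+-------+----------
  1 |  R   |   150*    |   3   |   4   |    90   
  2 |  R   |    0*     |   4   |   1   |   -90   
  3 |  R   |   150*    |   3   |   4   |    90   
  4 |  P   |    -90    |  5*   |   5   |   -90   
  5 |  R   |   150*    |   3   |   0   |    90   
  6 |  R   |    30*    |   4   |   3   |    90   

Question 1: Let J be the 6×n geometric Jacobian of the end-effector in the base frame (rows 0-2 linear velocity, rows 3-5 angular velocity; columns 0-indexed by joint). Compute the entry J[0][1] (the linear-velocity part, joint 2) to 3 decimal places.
axis z_1 = (0.5000,0.8660,0.0000); lever o_n−o_1 = (5.1788,-3.5155,-1.7500)
cross product → J_v[:, 1] = (-1.5155,0.8750,-6.2428)
J_ω[:, 1] = z_1
entry J[0][1] = -1.5155

-1.516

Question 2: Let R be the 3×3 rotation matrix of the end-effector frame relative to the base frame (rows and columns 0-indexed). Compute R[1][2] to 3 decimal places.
0.875

End-effector z-axis (col 2 of R) = (-0.2165,0.8750,0.4330)
R[1][2] = 0.8750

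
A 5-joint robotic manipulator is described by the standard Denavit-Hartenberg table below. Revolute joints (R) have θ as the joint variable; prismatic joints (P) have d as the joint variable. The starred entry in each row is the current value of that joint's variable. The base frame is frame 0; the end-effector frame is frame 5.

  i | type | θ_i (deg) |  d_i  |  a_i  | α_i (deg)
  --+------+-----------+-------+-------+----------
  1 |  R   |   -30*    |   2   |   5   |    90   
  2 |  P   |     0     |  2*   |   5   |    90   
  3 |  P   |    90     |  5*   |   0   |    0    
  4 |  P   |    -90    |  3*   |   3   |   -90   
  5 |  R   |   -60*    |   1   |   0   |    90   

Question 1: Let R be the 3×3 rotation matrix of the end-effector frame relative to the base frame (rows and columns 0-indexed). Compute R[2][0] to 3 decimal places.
-0.866

End-effector x-axis (col 0 of R) = (0.4330,-0.2500,-0.8660)
R[2][0] = -0.8660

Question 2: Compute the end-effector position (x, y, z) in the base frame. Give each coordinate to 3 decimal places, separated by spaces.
9.758 -9.098 -6.000

after link 1: o_1 = (4.3301, -2.5000, 2.0000)
after link 2: o_2 = (7.6603, -6.7321, 2.0000)
after link 3: o_3 = (7.6603, -6.7321, -3.0000)
after link 4: o_4 = (10.2583, -8.2321, -6.0000)
after link 5: o_5 = (9.7583, -9.0981, -6.0000)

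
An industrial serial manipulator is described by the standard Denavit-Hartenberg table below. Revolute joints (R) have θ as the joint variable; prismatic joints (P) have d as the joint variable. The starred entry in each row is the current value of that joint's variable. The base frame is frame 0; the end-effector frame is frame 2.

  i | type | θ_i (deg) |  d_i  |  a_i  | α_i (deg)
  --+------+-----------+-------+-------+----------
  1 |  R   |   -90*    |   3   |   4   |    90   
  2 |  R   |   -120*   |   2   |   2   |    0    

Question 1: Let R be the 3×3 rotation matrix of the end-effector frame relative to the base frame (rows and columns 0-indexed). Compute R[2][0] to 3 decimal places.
-0.866

End-effector x-axis (col 0 of R) = (-0.0000,0.5000,-0.8660)
R[2][0] = -0.8660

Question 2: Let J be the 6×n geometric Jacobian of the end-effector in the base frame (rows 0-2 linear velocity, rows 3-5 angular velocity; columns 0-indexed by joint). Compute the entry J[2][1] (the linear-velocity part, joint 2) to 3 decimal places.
axis z_1 = (-1.0000,-0.0000,0.0000); lever o_n−o_1 = (-2.0000,1.0000,-1.7321)
cross product → J_v[:, 1] = (0.0000,-1.7321,-1.0000)
J_ω[:, 1] = z_1
entry J[2][1] = -1.0000

-1.000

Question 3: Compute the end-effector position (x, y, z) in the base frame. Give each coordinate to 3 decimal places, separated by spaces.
-2.000 -3.000 1.268

after link 1: o_1 = (0.0000, -4.0000, 3.0000)
after link 2: o_2 = (-2.0000, -3.0000, 1.2679)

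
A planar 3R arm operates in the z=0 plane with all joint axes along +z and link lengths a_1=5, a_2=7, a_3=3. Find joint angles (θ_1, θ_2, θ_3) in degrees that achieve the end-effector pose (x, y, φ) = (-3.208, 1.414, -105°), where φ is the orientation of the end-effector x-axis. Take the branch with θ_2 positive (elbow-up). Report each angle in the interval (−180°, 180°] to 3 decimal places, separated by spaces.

wrist centre = target − a_3·(cos φ, sin φ) = (-2.4315, 4.3118)
cos θ_2 = (24.5038−5²−7²)/(2·5·7) = -0.7071; θ_2 = 134.9985° (elbow-up)
β = atan2(4.3118,-2.4315) = 119.4200°; ψ = atan2(4.9499,0.0504) = 89.4168°
θ_1 = β − ψ = 30.0031°
θ_3 = φ − θ_1 − θ_2 = 89.9984° (wrapped to (-180°,180°])

30.003 134.998 89.998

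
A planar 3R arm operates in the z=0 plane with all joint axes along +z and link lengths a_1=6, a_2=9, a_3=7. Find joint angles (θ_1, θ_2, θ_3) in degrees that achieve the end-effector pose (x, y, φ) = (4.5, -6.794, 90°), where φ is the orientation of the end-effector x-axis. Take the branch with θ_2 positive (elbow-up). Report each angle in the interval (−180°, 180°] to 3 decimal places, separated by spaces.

-90.004 30.007 149.997

wrist centre = target − a_3·(cos φ, sin φ) = (4.5000, -13.7940)
cos θ_2 = (210.5244−6²−9²)/(2·6·9) = 0.8660; θ_2 = 30.0067° (elbow-up)
β = atan2(-13.7940,4.5000) = -71.9322°; ψ = atan2(4.5009,13.7937) = 18.0716°
θ_1 = β − ψ = -90.0038°
θ_3 = φ − θ_1 − θ_2 = 149.9971° (wrapped to (-180°,180°])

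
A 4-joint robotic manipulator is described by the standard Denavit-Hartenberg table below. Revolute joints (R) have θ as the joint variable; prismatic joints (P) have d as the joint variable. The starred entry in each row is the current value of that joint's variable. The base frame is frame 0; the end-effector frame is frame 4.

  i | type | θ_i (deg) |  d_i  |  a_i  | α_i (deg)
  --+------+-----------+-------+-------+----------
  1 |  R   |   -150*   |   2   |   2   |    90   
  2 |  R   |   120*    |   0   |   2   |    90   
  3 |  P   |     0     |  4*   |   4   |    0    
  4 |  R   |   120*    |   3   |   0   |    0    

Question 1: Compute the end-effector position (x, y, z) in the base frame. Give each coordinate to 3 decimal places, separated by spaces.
-4.384 -2.531 10.696

after link 1: o_1 = (-1.7321, -1.0000, 2.0000)
after link 2: o_2 = (-0.8660, -0.5000, 3.7321)
after link 3: o_3 = (-2.1340, -1.2321, 9.1962)
after link 4: o_4 = (-4.3840, -2.5311, 10.6962)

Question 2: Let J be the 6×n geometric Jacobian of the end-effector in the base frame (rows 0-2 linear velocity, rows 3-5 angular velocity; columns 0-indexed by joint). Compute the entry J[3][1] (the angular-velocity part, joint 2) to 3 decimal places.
axis z_1 = (-0.5000,0.8660,0.0000); lever o_n−o_1 = (-2.6519,-1.5311,8.6962)
cross product → J_v[:, 1] = (7.5311,4.3481,3.0622)
J_ω[:, 1] = z_1
entry J[3][1] = -0.5000

-0.500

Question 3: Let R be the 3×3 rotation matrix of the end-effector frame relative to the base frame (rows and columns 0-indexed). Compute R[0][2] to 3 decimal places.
-0.750

End-effector z-axis (col 2 of R) = (-0.7500,-0.4330,0.5000)
R[0][2] = -0.7500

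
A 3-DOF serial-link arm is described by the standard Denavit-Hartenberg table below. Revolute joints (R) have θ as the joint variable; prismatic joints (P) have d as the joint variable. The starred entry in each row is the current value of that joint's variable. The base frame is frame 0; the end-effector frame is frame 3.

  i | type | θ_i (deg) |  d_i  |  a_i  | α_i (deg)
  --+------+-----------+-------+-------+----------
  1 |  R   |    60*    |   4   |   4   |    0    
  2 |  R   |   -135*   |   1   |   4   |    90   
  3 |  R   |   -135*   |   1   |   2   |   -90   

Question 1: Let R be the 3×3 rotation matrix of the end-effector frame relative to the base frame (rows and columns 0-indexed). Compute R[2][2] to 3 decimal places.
-0.707

End-effector z-axis (col 2 of R) = (0.1830,-0.6830,-0.7071)
R[2][2] = -0.7071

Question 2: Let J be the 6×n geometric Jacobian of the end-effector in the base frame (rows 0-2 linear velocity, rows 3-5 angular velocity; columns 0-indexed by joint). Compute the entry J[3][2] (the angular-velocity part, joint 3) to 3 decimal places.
axis z_2 = (-0.9659,-0.2588,0.0000); lever o_n−o_2 = (-1.3320,1.1072,-1.4142)
cross product → J_v[:, 2] = (0.3660,-1.3660,-1.4142)
J_ω[:, 2] = z_2
entry J[3][2] = -0.9659

-0.966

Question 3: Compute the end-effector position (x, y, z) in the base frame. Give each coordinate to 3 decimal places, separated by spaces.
1.703 0.708 3.586

after link 1: o_1 = (2.0000, 3.4641, 4.0000)
after link 2: o_2 = (3.0353, -0.3996, 5.0000)
after link 3: o_3 = (1.7033, 0.7076, 3.5858)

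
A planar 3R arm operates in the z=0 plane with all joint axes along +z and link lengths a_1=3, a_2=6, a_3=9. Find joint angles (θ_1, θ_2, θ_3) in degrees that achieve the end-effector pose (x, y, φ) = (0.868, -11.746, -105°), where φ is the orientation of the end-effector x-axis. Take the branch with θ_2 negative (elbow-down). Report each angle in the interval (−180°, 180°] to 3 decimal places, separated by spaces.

62.657 -135.005 -32.652

wrist centre = target − a_3·(cos φ, sin φ) = (3.1974, -3.0527)
cos θ_2 = (19.5420−3²−6²)/(2·3·6) = -0.7072; θ_2 = -135.0049° (elbow-down)
β = atan2(-3.0527,3.1974) = -43.6737°; ψ = atan2(-4.2423,-1.2430) = -106.3308°
θ_1 = β − ψ = 62.6571°
θ_3 = φ − θ_1 − θ_2 = -32.6522° (wrapped to (-180°,180°])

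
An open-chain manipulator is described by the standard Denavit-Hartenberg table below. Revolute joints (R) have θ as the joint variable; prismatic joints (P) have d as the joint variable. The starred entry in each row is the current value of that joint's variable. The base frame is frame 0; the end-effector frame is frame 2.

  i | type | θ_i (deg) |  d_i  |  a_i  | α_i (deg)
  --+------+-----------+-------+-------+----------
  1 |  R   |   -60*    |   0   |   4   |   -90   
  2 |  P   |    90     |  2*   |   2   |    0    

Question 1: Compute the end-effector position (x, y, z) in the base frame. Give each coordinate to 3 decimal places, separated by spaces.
3.732 -2.464 -2.000

after link 1: o_1 = (2.0000, -3.4641, 0.0000)
after link 2: o_2 = (3.7321, -2.4641, -2.0000)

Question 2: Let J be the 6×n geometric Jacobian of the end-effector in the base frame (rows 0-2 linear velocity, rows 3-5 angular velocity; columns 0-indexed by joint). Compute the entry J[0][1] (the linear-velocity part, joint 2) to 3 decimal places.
prismatic axis z_1 = (0.8660,0.5000,0.0000)
J_v[:, 1] = z_1; J_ω[:, 1] = (0,0,0)
entry J[0][1] = 0.8660

0.866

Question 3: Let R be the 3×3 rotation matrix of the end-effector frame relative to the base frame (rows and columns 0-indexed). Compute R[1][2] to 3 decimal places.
0.500

End-effector z-axis (col 2 of R) = (0.8660,0.5000,0.0000)
R[1][2] = 0.5000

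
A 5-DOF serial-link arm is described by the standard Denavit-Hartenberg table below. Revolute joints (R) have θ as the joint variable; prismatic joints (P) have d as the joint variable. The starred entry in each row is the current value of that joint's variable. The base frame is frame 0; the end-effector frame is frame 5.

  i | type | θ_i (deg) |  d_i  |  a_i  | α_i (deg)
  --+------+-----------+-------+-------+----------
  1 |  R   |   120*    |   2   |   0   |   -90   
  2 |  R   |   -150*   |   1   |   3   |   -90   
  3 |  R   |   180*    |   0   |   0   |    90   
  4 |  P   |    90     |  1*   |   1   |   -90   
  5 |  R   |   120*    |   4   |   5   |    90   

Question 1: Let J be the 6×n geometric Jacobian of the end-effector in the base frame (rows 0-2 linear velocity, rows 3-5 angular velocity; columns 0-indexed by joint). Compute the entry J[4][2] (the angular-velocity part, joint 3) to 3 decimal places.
0.433

axis z_2 = (-0.2500,0.4330,0.8660); lever o_n−o_2 = (-0.7769,-5.3146,0.7010)
cross product → J_v[:, 2] = (4.9061,-0.4976,1.6651)
J_ω[:, 2] = z_2
entry J[4][2] = 0.4330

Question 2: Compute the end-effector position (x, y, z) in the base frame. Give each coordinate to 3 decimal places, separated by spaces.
after link 1: o_1 = (0.0000, 0.0000, 2.0000)
after link 2: o_2 = (0.4330, -2.7500, 3.5000)
after link 3: o_3 = (0.4330, -2.7500, 3.5000)
after link 4: o_4 = (1.0490, -1.8170, 4.3660)
after link 5: o_5 = (-0.3439, -8.0646, 4.2010)

-0.344 -8.065 4.201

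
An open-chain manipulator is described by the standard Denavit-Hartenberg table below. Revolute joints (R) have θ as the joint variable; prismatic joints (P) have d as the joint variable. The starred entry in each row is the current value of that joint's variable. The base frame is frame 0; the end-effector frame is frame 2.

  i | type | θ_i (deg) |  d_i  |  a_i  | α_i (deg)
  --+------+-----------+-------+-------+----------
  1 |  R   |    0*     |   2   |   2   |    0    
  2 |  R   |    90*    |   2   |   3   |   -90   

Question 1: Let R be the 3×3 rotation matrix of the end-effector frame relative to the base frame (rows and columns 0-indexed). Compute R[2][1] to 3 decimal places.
-1.000

End-effector y-axis (col 1 of R) = (-0.0000,0.0000,-1.0000)
R[2][1] = -1.0000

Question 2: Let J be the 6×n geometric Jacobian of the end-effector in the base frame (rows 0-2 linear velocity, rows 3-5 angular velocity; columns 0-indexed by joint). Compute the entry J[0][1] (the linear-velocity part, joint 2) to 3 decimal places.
-3.000

axis z_1 = (0.0000,0.0000,1.0000); lever o_n−o_1 = (0.0000,3.0000,2.0000)
cross product → J_v[:, 1] = (-3.0000,0.0000,0.0000)
J_ω[:, 1] = z_1
entry J[0][1] = -3.0000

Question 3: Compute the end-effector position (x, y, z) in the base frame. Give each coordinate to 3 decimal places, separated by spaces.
after link 1: o_1 = (2.0000, 0.0000, 2.0000)
after link 2: o_2 = (2.0000, 3.0000, 4.0000)

2.000 3.000 4.000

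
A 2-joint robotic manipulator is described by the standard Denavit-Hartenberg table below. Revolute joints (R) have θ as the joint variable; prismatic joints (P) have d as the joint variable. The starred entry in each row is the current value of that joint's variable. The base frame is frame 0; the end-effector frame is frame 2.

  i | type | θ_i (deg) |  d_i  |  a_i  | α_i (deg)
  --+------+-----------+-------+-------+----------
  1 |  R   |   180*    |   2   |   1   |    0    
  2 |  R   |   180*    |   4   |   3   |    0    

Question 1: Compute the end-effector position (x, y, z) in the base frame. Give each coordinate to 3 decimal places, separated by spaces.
2.000 -0.000 6.000

after link 1: o_1 = (-1.0000, 0.0000, 2.0000)
after link 2: o_2 = (2.0000, -0.0000, 6.0000)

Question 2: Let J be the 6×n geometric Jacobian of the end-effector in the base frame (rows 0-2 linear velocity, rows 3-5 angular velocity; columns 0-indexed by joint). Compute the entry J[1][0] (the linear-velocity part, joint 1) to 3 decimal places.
axis z_0 = ẑ; lever o_n−o_0 = (2.0000,-0.0000,6.0000)
cross product → J_v[:, 0] = (0.0000,2.0000,-0.0000)
J_ω[:, 0] = z_0
entry J[1][0] = 2.0000

2.000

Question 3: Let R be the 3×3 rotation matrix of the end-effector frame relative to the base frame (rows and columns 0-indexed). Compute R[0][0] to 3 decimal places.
End-effector x-axis (col 0 of R) = (1.0000,-0.0000,0.0000)
R[0][0] = 1.0000

1.000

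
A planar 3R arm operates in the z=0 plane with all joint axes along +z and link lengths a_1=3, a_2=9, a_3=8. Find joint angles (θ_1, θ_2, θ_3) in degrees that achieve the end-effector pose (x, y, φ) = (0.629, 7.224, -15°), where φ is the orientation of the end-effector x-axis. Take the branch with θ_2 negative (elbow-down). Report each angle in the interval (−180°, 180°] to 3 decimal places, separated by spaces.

wrist centre = target − a_3·(cos φ, sin φ) = (-7.0984, 9.2946)
cos θ_2 = (136.7761−3²−9²)/(2·3·9) = 0.8662; θ_2 = -29.9773° (elbow-down)
β = atan2(9.2946,-7.0984) = 127.3696°; ψ = atan2(-4.4969,10.7960) = -22.6134°
θ_1 = β − ψ = 149.9830°
θ_3 = φ − θ_1 − θ_2 = -135.0057° (wrapped to (-180°,180°])

149.983 -29.977 -135.006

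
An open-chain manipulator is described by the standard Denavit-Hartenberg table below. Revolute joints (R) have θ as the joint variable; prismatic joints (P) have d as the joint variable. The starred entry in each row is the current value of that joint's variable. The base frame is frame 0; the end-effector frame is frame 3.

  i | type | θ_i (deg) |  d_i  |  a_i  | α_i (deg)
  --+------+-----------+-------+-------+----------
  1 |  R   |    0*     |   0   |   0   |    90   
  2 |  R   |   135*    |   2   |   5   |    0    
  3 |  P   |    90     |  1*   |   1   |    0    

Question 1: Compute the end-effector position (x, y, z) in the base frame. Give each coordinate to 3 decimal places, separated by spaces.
-4.243 -3.000 2.828

after link 1: o_1 = (0.0000, 0.0000, 0.0000)
after link 2: o_2 = (-3.5355, -2.0000, 3.5355)
after link 3: o_3 = (-4.2426, -3.0000, 2.8284)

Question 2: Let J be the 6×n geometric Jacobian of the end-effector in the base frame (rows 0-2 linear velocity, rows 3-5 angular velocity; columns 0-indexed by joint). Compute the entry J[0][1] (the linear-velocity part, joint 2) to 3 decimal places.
-2.828

axis z_1 = (0.0000,-1.0000,0.0000); lever o_n−o_1 = (-4.2426,-3.0000,2.8284)
cross product → J_v[:, 1] = (-2.8284,-0.0000,-4.2426)
J_ω[:, 1] = z_1
entry J[0][1] = -2.8284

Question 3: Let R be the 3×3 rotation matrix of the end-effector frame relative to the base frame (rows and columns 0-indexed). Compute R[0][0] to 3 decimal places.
-0.707

End-effector x-axis (col 0 of R) = (-0.7071,-0.0000,-0.7071)
R[0][0] = -0.7071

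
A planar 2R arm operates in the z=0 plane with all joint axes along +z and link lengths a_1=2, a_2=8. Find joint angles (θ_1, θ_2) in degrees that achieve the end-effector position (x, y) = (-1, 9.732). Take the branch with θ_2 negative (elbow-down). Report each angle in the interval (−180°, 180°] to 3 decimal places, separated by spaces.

120.003 -30.004

cos θ_2 = (95.7118−2²−8²)/(2·2·8) = 0.8660; θ_2 = -30.0035° (elbow-down)
β = atan2(9.7320,-1.0000) = 95.8668°; ψ = atan2(-4.0004,8.9280) = -24.1361°
θ_1 = β − ψ = 120.0029°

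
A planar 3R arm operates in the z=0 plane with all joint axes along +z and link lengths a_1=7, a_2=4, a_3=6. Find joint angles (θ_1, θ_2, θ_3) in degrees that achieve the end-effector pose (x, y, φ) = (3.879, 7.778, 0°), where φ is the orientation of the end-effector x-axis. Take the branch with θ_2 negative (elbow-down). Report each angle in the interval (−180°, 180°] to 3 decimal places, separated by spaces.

134.999 -90.004 -44.995

wrist centre = target − a_3·(cos φ, sin φ) = (-2.1210, 7.7780)
cos θ_2 = (64.9959−7²−4²)/(2·7·4) = -0.0001; θ_2 = -90.0042° (elbow-down)
β = atan2(7.7780,-2.1210) = 105.2532°; ψ = atan2(-4.0000,6.9997) = -29.7459°
θ_1 = β − ψ = 134.9992°
θ_3 = φ − θ_1 − θ_2 = -44.9950° (wrapped to (-180°,180°])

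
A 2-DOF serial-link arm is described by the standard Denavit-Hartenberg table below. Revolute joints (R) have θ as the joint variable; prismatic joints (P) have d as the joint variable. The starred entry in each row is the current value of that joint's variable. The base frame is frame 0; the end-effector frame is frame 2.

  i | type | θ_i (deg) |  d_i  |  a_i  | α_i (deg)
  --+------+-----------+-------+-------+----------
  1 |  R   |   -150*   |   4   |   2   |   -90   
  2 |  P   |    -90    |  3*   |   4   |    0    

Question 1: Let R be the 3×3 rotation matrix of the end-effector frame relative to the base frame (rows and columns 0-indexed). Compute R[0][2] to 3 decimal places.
0.500

End-effector z-axis (col 2 of R) = (0.5000,-0.8660,0.0000)
R[0][2] = 0.5000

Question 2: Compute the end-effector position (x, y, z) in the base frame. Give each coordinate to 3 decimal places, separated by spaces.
-0.232 -3.598 8.000

after link 1: o_1 = (-1.7321, -1.0000, 4.0000)
after link 2: o_2 = (-0.2321, -3.5981, 8.0000)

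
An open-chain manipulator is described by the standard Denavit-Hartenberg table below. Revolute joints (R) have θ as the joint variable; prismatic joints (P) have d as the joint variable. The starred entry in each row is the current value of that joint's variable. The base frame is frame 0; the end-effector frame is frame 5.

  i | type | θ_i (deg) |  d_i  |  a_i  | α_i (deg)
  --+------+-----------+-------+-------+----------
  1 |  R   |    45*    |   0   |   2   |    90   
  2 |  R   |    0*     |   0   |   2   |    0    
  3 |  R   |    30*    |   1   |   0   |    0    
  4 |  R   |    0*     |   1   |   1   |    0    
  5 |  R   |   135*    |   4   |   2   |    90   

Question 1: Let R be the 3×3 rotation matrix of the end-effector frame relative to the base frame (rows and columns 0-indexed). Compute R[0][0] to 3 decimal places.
-0.683

End-effector x-axis (col 0 of R) = (-0.6830,-0.6830,0.2588)
R[0][0] = -0.6830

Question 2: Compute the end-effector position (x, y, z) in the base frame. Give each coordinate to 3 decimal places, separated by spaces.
after link 1: o_1 = (1.4142, 1.4142, 0.0000)
after link 2: o_2 = (2.8284, 2.8284, 0.0000)
after link 3: o_3 = (3.5355, 2.1213, 0.0000)
after link 4: o_4 = (4.8550, 2.0266, 0.5000)
after link 5: o_5 = (6.3174, -2.1679, 1.0176)

6.317 -2.168 1.018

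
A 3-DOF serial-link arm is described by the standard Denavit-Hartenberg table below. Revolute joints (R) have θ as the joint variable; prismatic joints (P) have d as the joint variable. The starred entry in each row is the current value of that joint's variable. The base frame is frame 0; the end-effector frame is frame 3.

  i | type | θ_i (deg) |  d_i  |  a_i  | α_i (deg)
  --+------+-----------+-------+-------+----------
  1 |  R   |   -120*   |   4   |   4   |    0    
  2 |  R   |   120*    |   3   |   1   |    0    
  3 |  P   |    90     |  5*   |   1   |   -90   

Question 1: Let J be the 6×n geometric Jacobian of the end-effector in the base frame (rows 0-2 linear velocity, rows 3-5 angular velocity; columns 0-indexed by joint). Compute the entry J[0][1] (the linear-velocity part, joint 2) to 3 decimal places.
axis z_1 = (0.0000,0.0000,1.0000); lever o_n−o_1 = (1.0000,1.0000,8.0000)
cross product → J_v[:, 1] = (-1.0000,1.0000,0.0000)
J_ω[:, 1] = z_1
entry J[0][1] = -1.0000

-1.000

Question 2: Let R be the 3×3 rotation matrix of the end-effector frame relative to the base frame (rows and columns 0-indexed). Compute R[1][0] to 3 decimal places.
End-effector x-axis (col 0 of R) = (0.0000,1.0000,0.0000)
R[1][0] = 1.0000

1.000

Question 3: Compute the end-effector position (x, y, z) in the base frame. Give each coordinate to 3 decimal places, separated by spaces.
-1.000 -2.464 12.000

after link 1: o_1 = (-2.0000, -3.4641, 4.0000)
after link 2: o_2 = (-1.0000, -3.4641, 7.0000)
after link 3: o_3 = (-1.0000, -2.4641, 12.0000)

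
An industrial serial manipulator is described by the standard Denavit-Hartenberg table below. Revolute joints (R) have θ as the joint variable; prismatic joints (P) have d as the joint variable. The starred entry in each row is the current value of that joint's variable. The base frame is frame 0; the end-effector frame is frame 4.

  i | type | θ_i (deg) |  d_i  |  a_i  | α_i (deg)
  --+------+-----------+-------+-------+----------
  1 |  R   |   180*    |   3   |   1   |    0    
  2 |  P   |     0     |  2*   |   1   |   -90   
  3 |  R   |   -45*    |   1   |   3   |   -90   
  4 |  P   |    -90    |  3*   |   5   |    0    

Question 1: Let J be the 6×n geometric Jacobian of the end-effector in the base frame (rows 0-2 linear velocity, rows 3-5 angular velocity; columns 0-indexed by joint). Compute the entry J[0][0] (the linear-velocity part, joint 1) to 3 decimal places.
6.000

axis z_0 = ẑ; lever o_n−o_0 = (-6.2426,-6.0000,5.0000)
cross product → J_v[:, 0] = (6.0000,-6.2426,0.0000)
J_ω[:, 0] = z_0
entry J[0][0] = 6.0000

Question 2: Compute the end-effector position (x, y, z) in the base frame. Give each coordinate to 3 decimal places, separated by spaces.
after link 1: o_1 = (-1.0000, 0.0000, 3.0000)
after link 2: o_2 = (-2.0000, 0.0000, 5.0000)
after link 3: o_3 = (-4.1213, -1.0000, 7.1213)
after link 4: o_4 = (-6.2426, -6.0000, 5.0000)

-6.243 -6.000 5.000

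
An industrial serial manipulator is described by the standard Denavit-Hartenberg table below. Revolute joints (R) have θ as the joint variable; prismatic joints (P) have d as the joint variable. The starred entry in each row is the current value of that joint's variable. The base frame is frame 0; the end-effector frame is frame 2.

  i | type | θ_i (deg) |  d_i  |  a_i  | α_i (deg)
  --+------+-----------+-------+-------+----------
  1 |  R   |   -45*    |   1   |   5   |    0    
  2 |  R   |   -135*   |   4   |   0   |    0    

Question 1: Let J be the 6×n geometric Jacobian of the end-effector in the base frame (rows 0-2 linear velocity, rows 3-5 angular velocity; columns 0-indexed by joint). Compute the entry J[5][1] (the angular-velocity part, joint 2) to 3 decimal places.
1.000

axis z_1 = (0.0000,0.0000,1.0000); lever o_n−o_1 = (0.0000,0.0000,4.0000)
cross product → J_v[:, 1] = (0.0000,0.0000,0.0000)
J_ω[:, 1] = z_1
entry J[5][1] = 1.0000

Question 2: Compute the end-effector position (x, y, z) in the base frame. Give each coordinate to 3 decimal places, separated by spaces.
after link 1: o_1 = (3.5355, -3.5355, 1.0000)
after link 2: o_2 = (3.5355, -3.5355, 5.0000)

3.536 -3.536 5.000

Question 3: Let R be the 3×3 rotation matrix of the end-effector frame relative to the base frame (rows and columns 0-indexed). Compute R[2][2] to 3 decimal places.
End-effector z-axis (col 2 of R) = (0.0000,0.0000,1.0000)
R[2][2] = 1.0000

1.000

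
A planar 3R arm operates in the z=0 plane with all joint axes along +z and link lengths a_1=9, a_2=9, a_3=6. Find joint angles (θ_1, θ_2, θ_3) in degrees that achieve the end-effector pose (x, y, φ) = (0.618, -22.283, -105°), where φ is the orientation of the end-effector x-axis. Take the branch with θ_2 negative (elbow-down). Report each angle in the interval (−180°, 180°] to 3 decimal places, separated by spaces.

-59.998 -45.001 -0.000

wrist centre = target − a_3·(cos φ, sin φ) = (2.1709, -16.4874)
cos θ_2 = (276.5487−9²−9²)/(2·9·9) = 0.7071; θ_2 = -45.0013° (elbow-down)
β = atan2(-16.4874,2.1709) = -82.4990°; ψ = atan2(-6.3641,15.3638) = -22.5006°
θ_1 = β − ψ = -59.9983°
θ_3 = φ − θ_1 − θ_2 = -0.0004° (wrapped to (-180°,180°])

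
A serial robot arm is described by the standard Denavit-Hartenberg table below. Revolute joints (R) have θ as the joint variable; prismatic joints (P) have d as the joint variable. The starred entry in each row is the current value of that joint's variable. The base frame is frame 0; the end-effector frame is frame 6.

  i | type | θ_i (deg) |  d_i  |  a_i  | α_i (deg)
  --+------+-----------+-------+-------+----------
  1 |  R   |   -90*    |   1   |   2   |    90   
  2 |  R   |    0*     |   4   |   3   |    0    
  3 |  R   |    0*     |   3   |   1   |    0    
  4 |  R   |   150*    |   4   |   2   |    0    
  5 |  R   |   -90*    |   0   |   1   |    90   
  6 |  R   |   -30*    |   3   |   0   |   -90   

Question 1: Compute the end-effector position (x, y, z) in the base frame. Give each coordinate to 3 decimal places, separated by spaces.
after link 1: o_1 = (0.0000, -2.0000, 1.0000)
after link 2: o_2 = (-4.0000, -5.0000, 1.0000)
after link 3: o_3 = (-7.0000, -6.0000, 1.0000)
after link 4: o_4 = (-11.0000, -4.2679, 2.0000)
after link 5: o_5 = (-11.0000, -4.7679, 2.8660)
after link 6: o_6 = (-11.0000, -7.3660, 1.3660)

-11.000 -7.366 1.366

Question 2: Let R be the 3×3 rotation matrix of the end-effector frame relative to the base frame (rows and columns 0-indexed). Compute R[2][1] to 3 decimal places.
0.500

End-effector y-axis (col 1 of R) = (-0.0000,0.8660,0.5000)
R[2][1] = 0.5000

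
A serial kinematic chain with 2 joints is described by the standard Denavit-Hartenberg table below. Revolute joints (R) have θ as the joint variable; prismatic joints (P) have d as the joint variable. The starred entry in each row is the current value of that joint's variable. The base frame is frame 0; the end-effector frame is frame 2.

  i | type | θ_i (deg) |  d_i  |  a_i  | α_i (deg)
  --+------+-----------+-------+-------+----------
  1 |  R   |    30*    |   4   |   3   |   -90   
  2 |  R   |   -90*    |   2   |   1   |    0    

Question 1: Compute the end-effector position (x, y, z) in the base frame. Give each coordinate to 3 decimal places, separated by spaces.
after link 1: o_1 = (2.5981, 1.5000, 4.0000)
after link 2: o_2 = (1.5981, 3.2321, 5.0000)

1.598 3.232 5.000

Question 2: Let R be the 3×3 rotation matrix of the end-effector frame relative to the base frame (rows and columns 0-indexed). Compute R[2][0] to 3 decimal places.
End-effector x-axis (col 0 of R) = (0.0000,-0.0000,1.0000)
R[2][0] = 1.0000

1.000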